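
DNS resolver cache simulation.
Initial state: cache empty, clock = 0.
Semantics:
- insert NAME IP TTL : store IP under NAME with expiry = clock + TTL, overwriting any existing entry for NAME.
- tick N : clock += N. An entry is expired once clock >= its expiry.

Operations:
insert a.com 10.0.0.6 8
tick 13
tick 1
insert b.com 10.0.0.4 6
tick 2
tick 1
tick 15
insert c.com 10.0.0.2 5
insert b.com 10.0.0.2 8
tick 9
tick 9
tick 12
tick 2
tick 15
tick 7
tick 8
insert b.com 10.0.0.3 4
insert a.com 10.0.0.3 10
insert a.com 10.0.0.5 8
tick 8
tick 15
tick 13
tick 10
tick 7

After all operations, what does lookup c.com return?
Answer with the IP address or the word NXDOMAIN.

Op 1: insert a.com -> 10.0.0.6 (expiry=0+8=8). clock=0
Op 2: tick 13 -> clock=13. purged={a.com}
Op 3: tick 1 -> clock=14.
Op 4: insert b.com -> 10.0.0.4 (expiry=14+6=20). clock=14
Op 5: tick 2 -> clock=16.
Op 6: tick 1 -> clock=17.
Op 7: tick 15 -> clock=32. purged={b.com}
Op 8: insert c.com -> 10.0.0.2 (expiry=32+5=37). clock=32
Op 9: insert b.com -> 10.0.0.2 (expiry=32+8=40). clock=32
Op 10: tick 9 -> clock=41. purged={b.com,c.com}
Op 11: tick 9 -> clock=50.
Op 12: tick 12 -> clock=62.
Op 13: tick 2 -> clock=64.
Op 14: tick 15 -> clock=79.
Op 15: tick 7 -> clock=86.
Op 16: tick 8 -> clock=94.
Op 17: insert b.com -> 10.0.0.3 (expiry=94+4=98). clock=94
Op 18: insert a.com -> 10.0.0.3 (expiry=94+10=104). clock=94
Op 19: insert a.com -> 10.0.0.5 (expiry=94+8=102). clock=94
Op 20: tick 8 -> clock=102. purged={a.com,b.com}
Op 21: tick 15 -> clock=117.
Op 22: tick 13 -> clock=130.
Op 23: tick 10 -> clock=140.
Op 24: tick 7 -> clock=147.
lookup c.com: not in cache (expired or never inserted)

Answer: NXDOMAIN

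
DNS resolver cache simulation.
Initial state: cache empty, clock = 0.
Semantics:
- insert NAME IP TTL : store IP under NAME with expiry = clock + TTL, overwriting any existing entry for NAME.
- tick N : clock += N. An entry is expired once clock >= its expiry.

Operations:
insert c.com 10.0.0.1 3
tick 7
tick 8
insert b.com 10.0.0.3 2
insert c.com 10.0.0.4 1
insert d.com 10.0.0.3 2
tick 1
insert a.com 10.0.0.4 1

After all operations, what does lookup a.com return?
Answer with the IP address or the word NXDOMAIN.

Answer: 10.0.0.4

Derivation:
Op 1: insert c.com -> 10.0.0.1 (expiry=0+3=3). clock=0
Op 2: tick 7 -> clock=7. purged={c.com}
Op 3: tick 8 -> clock=15.
Op 4: insert b.com -> 10.0.0.3 (expiry=15+2=17). clock=15
Op 5: insert c.com -> 10.0.0.4 (expiry=15+1=16). clock=15
Op 6: insert d.com -> 10.0.0.3 (expiry=15+2=17). clock=15
Op 7: tick 1 -> clock=16. purged={c.com}
Op 8: insert a.com -> 10.0.0.4 (expiry=16+1=17). clock=16
lookup a.com: present, ip=10.0.0.4 expiry=17 > clock=16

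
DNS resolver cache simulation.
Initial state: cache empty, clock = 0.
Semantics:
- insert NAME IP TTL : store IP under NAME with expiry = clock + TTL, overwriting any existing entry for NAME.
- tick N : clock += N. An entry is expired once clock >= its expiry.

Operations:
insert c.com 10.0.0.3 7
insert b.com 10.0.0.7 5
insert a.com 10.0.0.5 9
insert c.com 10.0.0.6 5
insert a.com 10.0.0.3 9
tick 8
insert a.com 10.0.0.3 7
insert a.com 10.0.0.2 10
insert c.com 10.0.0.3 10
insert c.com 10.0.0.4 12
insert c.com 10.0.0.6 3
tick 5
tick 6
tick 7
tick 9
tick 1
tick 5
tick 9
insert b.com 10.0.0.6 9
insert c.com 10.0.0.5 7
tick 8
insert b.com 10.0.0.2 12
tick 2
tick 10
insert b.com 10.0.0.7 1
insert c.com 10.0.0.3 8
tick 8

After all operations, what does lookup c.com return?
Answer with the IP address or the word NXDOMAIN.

Answer: NXDOMAIN

Derivation:
Op 1: insert c.com -> 10.0.0.3 (expiry=0+7=7). clock=0
Op 2: insert b.com -> 10.0.0.7 (expiry=0+5=5). clock=0
Op 3: insert a.com -> 10.0.0.5 (expiry=0+9=9). clock=0
Op 4: insert c.com -> 10.0.0.6 (expiry=0+5=5). clock=0
Op 5: insert a.com -> 10.0.0.3 (expiry=0+9=9). clock=0
Op 6: tick 8 -> clock=8. purged={b.com,c.com}
Op 7: insert a.com -> 10.0.0.3 (expiry=8+7=15). clock=8
Op 8: insert a.com -> 10.0.0.2 (expiry=8+10=18). clock=8
Op 9: insert c.com -> 10.0.0.3 (expiry=8+10=18). clock=8
Op 10: insert c.com -> 10.0.0.4 (expiry=8+12=20). clock=8
Op 11: insert c.com -> 10.0.0.6 (expiry=8+3=11). clock=8
Op 12: tick 5 -> clock=13. purged={c.com}
Op 13: tick 6 -> clock=19. purged={a.com}
Op 14: tick 7 -> clock=26.
Op 15: tick 9 -> clock=35.
Op 16: tick 1 -> clock=36.
Op 17: tick 5 -> clock=41.
Op 18: tick 9 -> clock=50.
Op 19: insert b.com -> 10.0.0.6 (expiry=50+9=59). clock=50
Op 20: insert c.com -> 10.0.0.5 (expiry=50+7=57). clock=50
Op 21: tick 8 -> clock=58. purged={c.com}
Op 22: insert b.com -> 10.0.0.2 (expiry=58+12=70). clock=58
Op 23: tick 2 -> clock=60.
Op 24: tick 10 -> clock=70. purged={b.com}
Op 25: insert b.com -> 10.0.0.7 (expiry=70+1=71). clock=70
Op 26: insert c.com -> 10.0.0.3 (expiry=70+8=78). clock=70
Op 27: tick 8 -> clock=78. purged={b.com,c.com}
lookup c.com: not in cache (expired or never inserted)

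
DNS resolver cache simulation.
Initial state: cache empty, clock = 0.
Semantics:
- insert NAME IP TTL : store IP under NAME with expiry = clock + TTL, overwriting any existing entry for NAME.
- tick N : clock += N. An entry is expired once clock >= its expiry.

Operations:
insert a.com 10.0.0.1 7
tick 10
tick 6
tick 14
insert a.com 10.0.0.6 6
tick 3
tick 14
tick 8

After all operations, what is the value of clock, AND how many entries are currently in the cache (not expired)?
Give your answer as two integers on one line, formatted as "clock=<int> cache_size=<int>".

Answer: clock=55 cache_size=0

Derivation:
Op 1: insert a.com -> 10.0.0.1 (expiry=0+7=7). clock=0
Op 2: tick 10 -> clock=10. purged={a.com}
Op 3: tick 6 -> clock=16.
Op 4: tick 14 -> clock=30.
Op 5: insert a.com -> 10.0.0.6 (expiry=30+6=36). clock=30
Op 6: tick 3 -> clock=33.
Op 7: tick 14 -> clock=47. purged={a.com}
Op 8: tick 8 -> clock=55.
Final clock = 55
Final cache (unexpired): {} -> size=0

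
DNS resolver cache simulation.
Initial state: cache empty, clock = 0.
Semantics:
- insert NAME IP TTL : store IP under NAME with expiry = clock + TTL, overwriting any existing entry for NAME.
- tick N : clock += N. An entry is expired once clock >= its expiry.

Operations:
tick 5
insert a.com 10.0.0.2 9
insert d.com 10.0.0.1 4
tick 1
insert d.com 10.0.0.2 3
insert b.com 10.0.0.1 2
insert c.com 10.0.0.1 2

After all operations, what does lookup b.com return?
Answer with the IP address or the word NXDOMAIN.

Answer: 10.0.0.1

Derivation:
Op 1: tick 5 -> clock=5.
Op 2: insert a.com -> 10.0.0.2 (expiry=5+9=14). clock=5
Op 3: insert d.com -> 10.0.0.1 (expiry=5+4=9). clock=5
Op 4: tick 1 -> clock=6.
Op 5: insert d.com -> 10.0.0.2 (expiry=6+3=9). clock=6
Op 6: insert b.com -> 10.0.0.1 (expiry=6+2=8). clock=6
Op 7: insert c.com -> 10.0.0.1 (expiry=6+2=8). clock=6
lookup b.com: present, ip=10.0.0.1 expiry=8 > clock=6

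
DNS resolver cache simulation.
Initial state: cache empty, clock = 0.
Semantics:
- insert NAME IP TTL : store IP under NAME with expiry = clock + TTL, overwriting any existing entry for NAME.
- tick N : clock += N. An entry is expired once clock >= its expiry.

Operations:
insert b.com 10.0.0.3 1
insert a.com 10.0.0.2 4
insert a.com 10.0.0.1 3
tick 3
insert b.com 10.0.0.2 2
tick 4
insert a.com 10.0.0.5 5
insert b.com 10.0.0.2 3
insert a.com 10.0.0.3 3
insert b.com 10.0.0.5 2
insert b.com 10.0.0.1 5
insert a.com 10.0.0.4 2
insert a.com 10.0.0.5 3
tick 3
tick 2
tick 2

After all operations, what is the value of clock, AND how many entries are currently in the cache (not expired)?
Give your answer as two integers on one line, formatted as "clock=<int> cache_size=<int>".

Answer: clock=14 cache_size=0

Derivation:
Op 1: insert b.com -> 10.0.0.3 (expiry=0+1=1). clock=0
Op 2: insert a.com -> 10.0.0.2 (expiry=0+4=4). clock=0
Op 3: insert a.com -> 10.0.0.1 (expiry=0+3=3). clock=0
Op 4: tick 3 -> clock=3. purged={a.com,b.com}
Op 5: insert b.com -> 10.0.0.2 (expiry=3+2=5). clock=3
Op 6: tick 4 -> clock=7. purged={b.com}
Op 7: insert a.com -> 10.0.0.5 (expiry=7+5=12). clock=7
Op 8: insert b.com -> 10.0.0.2 (expiry=7+3=10). clock=7
Op 9: insert a.com -> 10.0.0.3 (expiry=7+3=10). clock=7
Op 10: insert b.com -> 10.0.0.5 (expiry=7+2=9). clock=7
Op 11: insert b.com -> 10.0.0.1 (expiry=7+5=12). clock=7
Op 12: insert a.com -> 10.0.0.4 (expiry=7+2=9). clock=7
Op 13: insert a.com -> 10.0.0.5 (expiry=7+3=10). clock=7
Op 14: tick 3 -> clock=10. purged={a.com}
Op 15: tick 2 -> clock=12. purged={b.com}
Op 16: tick 2 -> clock=14.
Final clock = 14
Final cache (unexpired): {} -> size=0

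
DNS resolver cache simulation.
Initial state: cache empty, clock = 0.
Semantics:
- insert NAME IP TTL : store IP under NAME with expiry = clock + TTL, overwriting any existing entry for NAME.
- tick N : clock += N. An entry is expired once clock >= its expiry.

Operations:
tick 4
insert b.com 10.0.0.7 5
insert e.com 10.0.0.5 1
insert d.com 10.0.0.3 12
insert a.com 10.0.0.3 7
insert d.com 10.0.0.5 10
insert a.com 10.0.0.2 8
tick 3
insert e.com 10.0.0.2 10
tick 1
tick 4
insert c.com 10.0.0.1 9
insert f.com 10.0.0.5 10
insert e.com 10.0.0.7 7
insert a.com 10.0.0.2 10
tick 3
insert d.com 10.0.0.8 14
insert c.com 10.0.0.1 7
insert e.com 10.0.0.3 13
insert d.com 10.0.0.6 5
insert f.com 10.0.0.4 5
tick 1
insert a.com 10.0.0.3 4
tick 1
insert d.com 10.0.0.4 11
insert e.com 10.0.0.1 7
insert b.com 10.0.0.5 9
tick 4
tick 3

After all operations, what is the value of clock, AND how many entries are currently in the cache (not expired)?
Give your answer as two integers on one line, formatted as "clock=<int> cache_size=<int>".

Op 1: tick 4 -> clock=4.
Op 2: insert b.com -> 10.0.0.7 (expiry=4+5=9). clock=4
Op 3: insert e.com -> 10.0.0.5 (expiry=4+1=5). clock=4
Op 4: insert d.com -> 10.0.0.3 (expiry=4+12=16). clock=4
Op 5: insert a.com -> 10.0.0.3 (expiry=4+7=11). clock=4
Op 6: insert d.com -> 10.0.0.5 (expiry=4+10=14). clock=4
Op 7: insert a.com -> 10.0.0.2 (expiry=4+8=12). clock=4
Op 8: tick 3 -> clock=7. purged={e.com}
Op 9: insert e.com -> 10.0.0.2 (expiry=7+10=17). clock=7
Op 10: tick 1 -> clock=8.
Op 11: tick 4 -> clock=12. purged={a.com,b.com}
Op 12: insert c.com -> 10.0.0.1 (expiry=12+9=21). clock=12
Op 13: insert f.com -> 10.0.0.5 (expiry=12+10=22). clock=12
Op 14: insert e.com -> 10.0.0.7 (expiry=12+7=19). clock=12
Op 15: insert a.com -> 10.0.0.2 (expiry=12+10=22). clock=12
Op 16: tick 3 -> clock=15. purged={d.com}
Op 17: insert d.com -> 10.0.0.8 (expiry=15+14=29). clock=15
Op 18: insert c.com -> 10.0.0.1 (expiry=15+7=22). clock=15
Op 19: insert e.com -> 10.0.0.3 (expiry=15+13=28). clock=15
Op 20: insert d.com -> 10.0.0.6 (expiry=15+5=20). clock=15
Op 21: insert f.com -> 10.0.0.4 (expiry=15+5=20). clock=15
Op 22: tick 1 -> clock=16.
Op 23: insert a.com -> 10.0.0.3 (expiry=16+4=20). clock=16
Op 24: tick 1 -> clock=17.
Op 25: insert d.com -> 10.0.0.4 (expiry=17+11=28). clock=17
Op 26: insert e.com -> 10.0.0.1 (expiry=17+7=24). clock=17
Op 27: insert b.com -> 10.0.0.5 (expiry=17+9=26). clock=17
Op 28: tick 4 -> clock=21. purged={a.com,f.com}
Op 29: tick 3 -> clock=24. purged={c.com,e.com}
Final clock = 24
Final cache (unexpired): {b.com,d.com} -> size=2

Answer: clock=24 cache_size=2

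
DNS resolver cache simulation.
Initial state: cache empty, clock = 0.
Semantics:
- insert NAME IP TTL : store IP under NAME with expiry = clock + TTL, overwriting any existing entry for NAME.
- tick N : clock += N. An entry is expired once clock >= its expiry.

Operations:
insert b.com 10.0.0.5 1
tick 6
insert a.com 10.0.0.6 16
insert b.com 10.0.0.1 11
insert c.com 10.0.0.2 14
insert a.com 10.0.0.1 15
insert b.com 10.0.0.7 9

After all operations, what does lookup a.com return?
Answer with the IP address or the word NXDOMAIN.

Answer: 10.0.0.1

Derivation:
Op 1: insert b.com -> 10.0.0.5 (expiry=0+1=1). clock=0
Op 2: tick 6 -> clock=6. purged={b.com}
Op 3: insert a.com -> 10.0.0.6 (expiry=6+16=22). clock=6
Op 4: insert b.com -> 10.0.0.1 (expiry=6+11=17). clock=6
Op 5: insert c.com -> 10.0.0.2 (expiry=6+14=20). clock=6
Op 6: insert a.com -> 10.0.0.1 (expiry=6+15=21). clock=6
Op 7: insert b.com -> 10.0.0.7 (expiry=6+9=15). clock=6
lookup a.com: present, ip=10.0.0.1 expiry=21 > clock=6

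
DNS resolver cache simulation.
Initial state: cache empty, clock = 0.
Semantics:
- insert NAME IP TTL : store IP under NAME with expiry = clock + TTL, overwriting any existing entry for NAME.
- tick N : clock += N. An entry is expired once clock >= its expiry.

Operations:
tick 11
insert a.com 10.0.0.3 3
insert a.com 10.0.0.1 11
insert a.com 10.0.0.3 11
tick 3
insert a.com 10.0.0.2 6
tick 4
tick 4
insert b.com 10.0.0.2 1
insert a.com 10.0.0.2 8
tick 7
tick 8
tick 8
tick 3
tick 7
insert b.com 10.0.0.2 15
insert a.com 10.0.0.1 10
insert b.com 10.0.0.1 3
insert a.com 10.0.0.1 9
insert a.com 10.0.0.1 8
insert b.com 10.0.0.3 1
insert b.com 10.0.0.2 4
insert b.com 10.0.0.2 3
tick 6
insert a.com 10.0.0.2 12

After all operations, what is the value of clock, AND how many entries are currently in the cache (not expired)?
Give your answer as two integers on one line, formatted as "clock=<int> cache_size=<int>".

Op 1: tick 11 -> clock=11.
Op 2: insert a.com -> 10.0.0.3 (expiry=11+3=14). clock=11
Op 3: insert a.com -> 10.0.0.1 (expiry=11+11=22). clock=11
Op 4: insert a.com -> 10.0.0.3 (expiry=11+11=22). clock=11
Op 5: tick 3 -> clock=14.
Op 6: insert a.com -> 10.0.0.2 (expiry=14+6=20). clock=14
Op 7: tick 4 -> clock=18.
Op 8: tick 4 -> clock=22. purged={a.com}
Op 9: insert b.com -> 10.0.0.2 (expiry=22+1=23). clock=22
Op 10: insert a.com -> 10.0.0.2 (expiry=22+8=30). clock=22
Op 11: tick 7 -> clock=29. purged={b.com}
Op 12: tick 8 -> clock=37. purged={a.com}
Op 13: tick 8 -> clock=45.
Op 14: tick 3 -> clock=48.
Op 15: tick 7 -> clock=55.
Op 16: insert b.com -> 10.0.0.2 (expiry=55+15=70). clock=55
Op 17: insert a.com -> 10.0.0.1 (expiry=55+10=65). clock=55
Op 18: insert b.com -> 10.0.0.1 (expiry=55+3=58). clock=55
Op 19: insert a.com -> 10.0.0.1 (expiry=55+9=64). clock=55
Op 20: insert a.com -> 10.0.0.1 (expiry=55+8=63). clock=55
Op 21: insert b.com -> 10.0.0.3 (expiry=55+1=56). clock=55
Op 22: insert b.com -> 10.0.0.2 (expiry=55+4=59). clock=55
Op 23: insert b.com -> 10.0.0.2 (expiry=55+3=58). clock=55
Op 24: tick 6 -> clock=61. purged={b.com}
Op 25: insert a.com -> 10.0.0.2 (expiry=61+12=73). clock=61
Final clock = 61
Final cache (unexpired): {a.com} -> size=1

Answer: clock=61 cache_size=1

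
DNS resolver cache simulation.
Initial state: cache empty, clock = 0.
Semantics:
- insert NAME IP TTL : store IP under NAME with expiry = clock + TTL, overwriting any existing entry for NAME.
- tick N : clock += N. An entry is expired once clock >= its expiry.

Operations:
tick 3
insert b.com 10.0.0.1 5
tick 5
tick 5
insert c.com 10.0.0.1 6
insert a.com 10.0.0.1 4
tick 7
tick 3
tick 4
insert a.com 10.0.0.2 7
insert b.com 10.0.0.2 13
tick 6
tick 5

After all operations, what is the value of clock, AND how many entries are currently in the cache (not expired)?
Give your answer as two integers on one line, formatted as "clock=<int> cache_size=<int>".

Op 1: tick 3 -> clock=3.
Op 2: insert b.com -> 10.0.0.1 (expiry=3+5=8). clock=3
Op 3: tick 5 -> clock=8. purged={b.com}
Op 4: tick 5 -> clock=13.
Op 5: insert c.com -> 10.0.0.1 (expiry=13+6=19). clock=13
Op 6: insert a.com -> 10.0.0.1 (expiry=13+4=17). clock=13
Op 7: tick 7 -> clock=20. purged={a.com,c.com}
Op 8: tick 3 -> clock=23.
Op 9: tick 4 -> clock=27.
Op 10: insert a.com -> 10.0.0.2 (expiry=27+7=34). clock=27
Op 11: insert b.com -> 10.0.0.2 (expiry=27+13=40). clock=27
Op 12: tick 6 -> clock=33.
Op 13: tick 5 -> clock=38. purged={a.com}
Final clock = 38
Final cache (unexpired): {b.com} -> size=1

Answer: clock=38 cache_size=1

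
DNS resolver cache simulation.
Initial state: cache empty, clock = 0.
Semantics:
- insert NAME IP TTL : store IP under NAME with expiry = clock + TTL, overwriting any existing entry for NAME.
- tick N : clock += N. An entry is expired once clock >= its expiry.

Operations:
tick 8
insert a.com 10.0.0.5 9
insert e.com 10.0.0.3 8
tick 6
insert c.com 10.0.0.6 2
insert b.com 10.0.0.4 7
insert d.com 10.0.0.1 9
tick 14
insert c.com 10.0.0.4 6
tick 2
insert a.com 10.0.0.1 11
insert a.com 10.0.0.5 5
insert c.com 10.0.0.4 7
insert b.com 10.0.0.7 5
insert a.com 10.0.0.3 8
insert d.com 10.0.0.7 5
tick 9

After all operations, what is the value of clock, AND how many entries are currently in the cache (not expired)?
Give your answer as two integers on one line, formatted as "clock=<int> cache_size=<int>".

Answer: clock=39 cache_size=0

Derivation:
Op 1: tick 8 -> clock=8.
Op 2: insert a.com -> 10.0.0.5 (expiry=8+9=17). clock=8
Op 3: insert e.com -> 10.0.0.3 (expiry=8+8=16). clock=8
Op 4: tick 6 -> clock=14.
Op 5: insert c.com -> 10.0.0.6 (expiry=14+2=16). clock=14
Op 6: insert b.com -> 10.0.0.4 (expiry=14+7=21). clock=14
Op 7: insert d.com -> 10.0.0.1 (expiry=14+9=23). clock=14
Op 8: tick 14 -> clock=28. purged={a.com,b.com,c.com,d.com,e.com}
Op 9: insert c.com -> 10.0.0.4 (expiry=28+6=34). clock=28
Op 10: tick 2 -> clock=30.
Op 11: insert a.com -> 10.0.0.1 (expiry=30+11=41). clock=30
Op 12: insert a.com -> 10.0.0.5 (expiry=30+5=35). clock=30
Op 13: insert c.com -> 10.0.0.4 (expiry=30+7=37). clock=30
Op 14: insert b.com -> 10.0.0.7 (expiry=30+5=35). clock=30
Op 15: insert a.com -> 10.0.0.3 (expiry=30+8=38). clock=30
Op 16: insert d.com -> 10.0.0.7 (expiry=30+5=35). clock=30
Op 17: tick 9 -> clock=39. purged={a.com,b.com,c.com,d.com}
Final clock = 39
Final cache (unexpired): {} -> size=0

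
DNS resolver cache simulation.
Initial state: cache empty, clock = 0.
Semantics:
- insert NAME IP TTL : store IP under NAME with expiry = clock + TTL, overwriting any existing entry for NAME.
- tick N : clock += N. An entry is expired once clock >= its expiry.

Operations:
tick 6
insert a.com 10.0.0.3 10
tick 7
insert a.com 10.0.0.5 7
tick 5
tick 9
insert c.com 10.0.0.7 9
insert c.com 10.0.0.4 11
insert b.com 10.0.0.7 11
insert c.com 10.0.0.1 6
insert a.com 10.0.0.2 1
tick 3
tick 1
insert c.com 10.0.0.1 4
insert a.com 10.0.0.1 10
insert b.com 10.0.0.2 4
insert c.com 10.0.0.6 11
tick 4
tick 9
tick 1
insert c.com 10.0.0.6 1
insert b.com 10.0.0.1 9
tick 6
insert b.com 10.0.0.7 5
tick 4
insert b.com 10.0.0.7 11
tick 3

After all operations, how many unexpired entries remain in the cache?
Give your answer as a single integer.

Op 1: tick 6 -> clock=6.
Op 2: insert a.com -> 10.0.0.3 (expiry=6+10=16). clock=6
Op 3: tick 7 -> clock=13.
Op 4: insert a.com -> 10.0.0.5 (expiry=13+7=20). clock=13
Op 5: tick 5 -> clock=18.
Op 6: tick 9 -> clock=27. purged={a.com}
Op 7: insert c.com -> 10.0.0.7 (expiry=27+9=36). clock=27
Op 8: insert c.com -> 10.0.0.4 (expiry=27+11=38). clock=27
Op 9: insert b.com -> 10.0.0.7 (expiry=27+11=38). clock=27
Op 10: insert c.com -> 10.0.0.1 (expiry=27+6=33). clock=27
Op 11: insert a.com -> 10.0.0.2 (expiry=27+1=28). clock=27
Op 12: tick 3 -> clock=30. purged={a.com}
Op 13: tick 1 -> clock=31.
Op 14: insert c.com -> 10.0.0.1 (expiry=31+4=35). clock=31
Op 15: insert a.com -> 10.0.0.1 (expiry=31+10=41). clock=31
Op 16: insert b.com -> 10.0.0.2 (expiry=31+4=35). clock=31
Op 17: insert c.com -> 10.0.0.6 (expiry=31+11=42). clock=31
Op 18: tick 4 -> clock=35. purged={b.com}
Op 19: tick 9 -> clock=44. purged={a.com,c.com}
Op 20: tick 1 -> clock=45.
Op 21: insert c.com -> 10.0.0.6 (expiry=45+1=46). clock=45
Op 22: insert b.com -> 10.0.0.1 (expiry=45+9=54). clock=45
Op 23: tick 6 -> clock=51. purged={c.com}
Op 24: insert b.com -> 10.0.0.7 (expiry=51+5=56). clock=51
Op 25: tick 4 -> clock=55.
Op 26: insert b.com -> 10.0.0.7 (expiry=55+11=66). clock=55
Op 27: tick 3 -> clock=58.
Final cache (unexpired): {b.com} -> size=1

Answer: 1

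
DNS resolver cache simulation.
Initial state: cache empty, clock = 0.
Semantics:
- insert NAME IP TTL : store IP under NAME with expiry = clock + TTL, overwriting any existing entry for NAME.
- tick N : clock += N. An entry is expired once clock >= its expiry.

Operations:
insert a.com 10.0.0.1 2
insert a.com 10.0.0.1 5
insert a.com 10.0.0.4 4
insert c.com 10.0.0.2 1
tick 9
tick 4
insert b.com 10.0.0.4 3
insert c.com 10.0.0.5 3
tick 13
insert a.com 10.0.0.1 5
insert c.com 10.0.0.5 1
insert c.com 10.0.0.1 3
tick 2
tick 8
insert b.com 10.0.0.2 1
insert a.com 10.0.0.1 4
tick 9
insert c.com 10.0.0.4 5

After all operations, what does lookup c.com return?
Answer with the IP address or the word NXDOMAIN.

Answer: 10.0.0.4

Derivation:
Op 1: insert a.com -> 10.0.0.1 (expiry=0+2=2). clock=0
Op 2: insert a.com -> 10.0.0.1 (expiry=0+5=5). clock=0
Op 3: insert a.com -> 10.0.0.4 (expiry=0+4=4). clock=0
Op 4: insert c.com -> 10.0.0.2 (expiry=0+1=1). clock=0
Op 5: tick 9 -> clock=9. purged={a.com,c.com}
Op 6: tick 4 -> clock=13.
Op 7: insert b.com -> 10.0.0.4 (expiry=13+3=16). clock=13
Op 8: insert c.com -> 10.0.0.5 (expiry=13+3=16). clock=13
Op 9: tick 13 -> clock=26. purged={b.com,c.com}
Op 10: insert a.com -> 10.0.0.1 (expiry=26+5=31). clock=26
Op 11: insert c.com -> 10.0.0.5 (expiry=26+1=27). clock=26
Op 12: insert c.com -> 10.0.0.1 (expiry=26+3=29). clock=26
Op 13: tick 2 -> clock=28.
Op 14: tick 8 -> clock=36. purged={a.com,c.com}
Op 15: insert b.com -> 10.0.0.2 (expiry=36+1=37). clock=36
Op 16: insert a.com -> 10.0.0.1 (expiry=36+4=40). clock=36
Op 17: tick 9 -> clock=45. purged={a.com,b.com}
Op 18: insert c.com -> 10.0.0.4 (expiry=45+5=50). clock=45
lookup c.com: present, ip=10.0.0.4 expiry=50 > clock=45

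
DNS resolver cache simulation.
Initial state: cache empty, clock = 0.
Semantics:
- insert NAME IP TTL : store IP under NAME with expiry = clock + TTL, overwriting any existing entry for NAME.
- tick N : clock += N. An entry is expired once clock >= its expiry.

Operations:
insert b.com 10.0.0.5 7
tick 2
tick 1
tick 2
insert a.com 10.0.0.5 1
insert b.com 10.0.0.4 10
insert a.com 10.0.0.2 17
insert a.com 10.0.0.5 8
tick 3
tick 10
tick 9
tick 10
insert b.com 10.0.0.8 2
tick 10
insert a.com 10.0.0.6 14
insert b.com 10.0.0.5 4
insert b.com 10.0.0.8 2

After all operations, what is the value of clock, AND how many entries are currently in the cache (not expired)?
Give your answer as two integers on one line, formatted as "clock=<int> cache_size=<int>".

Op 1: insert b.com -> 10.0.0.5 (expiry=0+7=7). clock=0
Op 2: tick 2 -> clock=2.
Op 3: tick 1 -> clock=3.
Op 4: tick 2 -> clock=5.
Op 5: insert a.com -> 10.0.0.5 (expiry=5+1=6). clock=5
Op 6: insert b.com -> 10.0.0.4 (expiry=5+10=15). clock=5
Op 7: insert a.com -> 10.0.0.2 (expiry=5+17=22). clock=5
Op 8: insert a.com -> 10.0.0.5 (expiry=5+8=13). clock=5
Op 9: tick 3 -> clock=8.
Op 10: tick 10 -> clock=18. purged={a.com,b.com}
Op 11: tick 9 -> clock=27.
Op 12: tick 10 -> clock=37.
Op 13: insert b.com -> 10.0.0.8 (expiry=37+2=39). clock=37
Op 14: tick 10 -> clock=47. purged={b.com}
Op 15: insert a.com -> 10.0.0.6 (expiry=47+14=61). clock=47
Op 16: insert b.com -> 10.0.0.5 (expiry=47+4=51). clock=47
Op 17: insert b.com -> 10.0.0.8 (expiry=47+2=49). clock=47
Final clock = 47
Final cache (unexpired): {a.com,b.com} -> size=2

Answer: clock=47 cache_size=2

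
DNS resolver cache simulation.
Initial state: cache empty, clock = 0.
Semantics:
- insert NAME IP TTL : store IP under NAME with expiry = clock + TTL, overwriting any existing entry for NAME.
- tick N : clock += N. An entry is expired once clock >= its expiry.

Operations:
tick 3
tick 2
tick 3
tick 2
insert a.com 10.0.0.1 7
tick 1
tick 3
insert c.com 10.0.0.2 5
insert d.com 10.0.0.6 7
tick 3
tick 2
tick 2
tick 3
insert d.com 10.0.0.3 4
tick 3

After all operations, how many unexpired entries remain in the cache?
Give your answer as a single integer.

Op 1: tick 3 -> clock=3.
Op 2: tick 2 -> clock=5.
Op 3: tick 3 -> clock=8.
Op 4: tick 2 -> clock=10.
Op 5: insert a.com -> 10.0.0.1 (expiry=10+7=17). clock=10
Op 6: tick 1 -> clock=11.
Op 7: tick 3 -> clock=14.
Op 8: insert c.com -> 10.0.0.2 (expiry=14+5=19). clock=14
Op 9: insert d.com -> 10.0.0.6 (expiry=14+7=21). clock=14
Op 10: tick 3 -> clock=17. purged={a.com}
Op 11: tick 2 -> clock=19. purged={c.com}
Op 12: tick 2 -> clock=21. purged={d.com}
Op 13: tick 3 -> clock=24.
Op 14: insert d.com -> 10.0.0.3 (expiry=24+4=28). clock=24
Op 15: tick 3 -> clock=27.
Final cache (unexpired): {d.com} -> size=1

Answer: 1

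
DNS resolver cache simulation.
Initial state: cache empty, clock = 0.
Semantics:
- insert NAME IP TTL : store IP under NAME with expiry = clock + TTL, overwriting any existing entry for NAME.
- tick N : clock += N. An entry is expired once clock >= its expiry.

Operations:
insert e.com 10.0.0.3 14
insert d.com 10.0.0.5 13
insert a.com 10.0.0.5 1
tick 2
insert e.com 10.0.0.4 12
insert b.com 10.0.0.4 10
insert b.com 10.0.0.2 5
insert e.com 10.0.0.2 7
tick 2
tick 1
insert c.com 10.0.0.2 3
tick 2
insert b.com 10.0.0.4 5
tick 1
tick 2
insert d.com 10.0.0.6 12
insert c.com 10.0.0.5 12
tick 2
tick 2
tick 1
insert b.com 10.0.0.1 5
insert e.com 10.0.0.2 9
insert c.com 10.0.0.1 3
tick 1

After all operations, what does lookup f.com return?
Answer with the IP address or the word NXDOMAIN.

Answer: NXDOMAIN

Derivation:
Op 1: insert e.com -> 10.0.0.3 (expiry=0+14=14). clock=0
Op 2: insert d.com -> 10.0.0.5 (expiry=0+13=13). clock=0
Op 3: insert a.com -> 10.0.0.5 (expiry=0+1=1). clock=0
Op 4: tick 2 -> clock=2. purged={a.com}
Op 5: insert e.com -> 10.0.0.4 (expiry=2+12=14). clock=2
Op 6: insert b.com -> 10.0.0.4 (expiry=2+10=12). clock=2
Op 7: insert b.com -> 10.0.0.2 (expiry=2+5=7). clock=2
Op 8: insert e.com -> 10.0.0.2 (expiry=2+7=9). clock=2
Op 9: tick 2 -> clock=4.
Op 10: tick 1 -> clock=5.
Op 11: insert c.com -> 10.0.0.2 (expiry=5+3=8). clock=5
Op 12: tick 2 -> clock=7. purged={b.com}
Op 13: insert b.com -> 10.0.0.4 (expiry=7+5=12). clock=7
Op 14: tick 1 -> clock=8. purged={c.com}
Op 15: tick 2 -> clock=10. purged={e.com}
Op 16: insert d.com -> 10.0.0.6 (expiry=10+12=22). clock=10
Op 17: insert c.com -> 10.0.0.5 (expiry=10+12=22). clock=10
Op 18: tick 2 -> clock=12. purged={b.com}
Op 19: tick 2 -> clock=14.
Op 20: tick 1 -> clock=15.
Op 21: insert b.com -> 10.0.0.1 (expiry=15+5=20). clock=15
Op 22: insert e.com -> 10.0.0.2 (expiry=15+9=24). clock=15
Op 23: insert c.com -> 10.0.0.1 (expiry=15+3=18). clock=15
Op 24: tick 1 -> clock=16.
lookup f.com: not in cache (expired or never inserted)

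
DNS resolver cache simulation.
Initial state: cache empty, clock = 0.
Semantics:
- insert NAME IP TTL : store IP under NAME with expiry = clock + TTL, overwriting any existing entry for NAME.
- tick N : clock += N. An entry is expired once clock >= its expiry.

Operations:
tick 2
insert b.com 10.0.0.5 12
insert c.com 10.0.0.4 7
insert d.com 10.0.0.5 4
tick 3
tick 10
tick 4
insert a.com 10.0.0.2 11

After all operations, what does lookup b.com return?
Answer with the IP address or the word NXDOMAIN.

Op 1: tick 2 -> clock=2.
Op 2: insert b.com -> 10.0.0.5 (expiry=2+12=14). clock=2
Op 3: insert c.com -> 10.0.0.4 (expiry=2+7=9). clock=2
Op 4: insert d.com -> 10.0.0.5 (expiry=2+4=6). clock=2
Op 5: tick 3 -> clock=5.
Op 6: tick 10 -> clock=15. purged={b.com,c.com,d.com}
Op 7: tick 4 -> clock=19.
Op 8: insert a.com -> 10.0.0.2 (expiry=19+11=30). clock=19
lookup b.com: not in cache (expired or never inserted)

Answer: NXDOMAIN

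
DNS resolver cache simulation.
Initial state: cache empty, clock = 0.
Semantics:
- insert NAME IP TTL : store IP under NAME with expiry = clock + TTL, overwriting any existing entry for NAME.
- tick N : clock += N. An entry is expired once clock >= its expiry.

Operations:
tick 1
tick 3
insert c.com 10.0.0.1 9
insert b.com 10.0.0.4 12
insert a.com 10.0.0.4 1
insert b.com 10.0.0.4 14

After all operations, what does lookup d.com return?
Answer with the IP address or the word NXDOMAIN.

Op 1: tick 1 -> clock=1.
Op 2: tick 3 -> clock=4.
Op 3: insert c.com -> 10.0.0.1 (expiry=4+9=13). clock=4
Op 4: insert b.com -> 10.0.0.4 (expiry=4+12=16). clock=4
Op 5: insert a.com -> 10.0.0.4 (expiry=4+1=5). clock=4
Op 6: insert b.com -> 10.0.0.4 (expiry=4+14=18). clock=4
lookup d.com: not in cache (expired or never inserted)

Answer: NXDOMAIN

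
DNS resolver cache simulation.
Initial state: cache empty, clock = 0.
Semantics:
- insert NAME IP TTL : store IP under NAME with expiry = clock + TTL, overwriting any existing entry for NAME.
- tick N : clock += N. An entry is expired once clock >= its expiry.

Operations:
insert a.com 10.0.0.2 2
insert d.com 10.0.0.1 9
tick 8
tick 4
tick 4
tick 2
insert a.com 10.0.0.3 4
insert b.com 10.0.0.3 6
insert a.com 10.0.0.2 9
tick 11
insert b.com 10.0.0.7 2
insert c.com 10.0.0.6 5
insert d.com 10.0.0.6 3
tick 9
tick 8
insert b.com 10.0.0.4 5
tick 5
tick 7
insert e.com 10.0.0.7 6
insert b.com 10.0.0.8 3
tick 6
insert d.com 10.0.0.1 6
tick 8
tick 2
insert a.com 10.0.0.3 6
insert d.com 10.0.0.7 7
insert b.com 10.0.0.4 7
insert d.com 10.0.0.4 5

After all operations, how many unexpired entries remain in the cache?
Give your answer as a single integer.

Answer: 3

Derivation:
Op 1: insert a.com -> 10.0.0.2 (expiry=0+2=2). clock=0
Op 2: insert d.com -> 10.0.0.1 (expiry=0+9=9). clock=0
Op 3: tick 8 -> clock=8. purged={a.com}
Op 4: tick 4 -> clock=12. purged={d.com}
Op 5: tick 4 -> clock=16.
Op 6: tick 2 -> clock=18.
Op 7: insert a.com -> 10.0.0.3 (expiry=18+4=22). clock=18
Op 8: insert b.com -> 10.0.0.3 (expiry=18+6=24). clock=18
Op 9: insert a.com -> 10.0.0.2 (expiry=18+9=27). clock=18
Op 10: tick 11 -> clock=29. purged={a.com,b.com}
Op 11: insert b.com -> 10.0.0.7 (expiry=29+2=31). clock=29
Op 12: insert c.com -> 10.0.0.6 (expiry=29+5=34). clock=29
Op 13: insert d.com -> 10.0.0.6 (expiry=29+3=32). clock=29
Op 14: tick 9 -> clock=38. purged={b.com,c.com,d.com}
Op 15: tick 8 -> clock=46.
Op 16: insert b.com -> 10.0.0.4 (expiry=46+5=51). clock=46
Op 17: tick 5 -> clock=51. purged={b.com}
Op 18: tick 7 -> clock=58.
Op 19: insert e.com -> 10.0.0.7 (expiry=58+6=64). clock=58
Op 20: insert b.com -> 10.0.0.8 (expiry=58+3=61). clock=58
Op 21: tick 6 -> clock=64. purged={b.com,e.com}
Op 22: insert d.com -> 10.0.0.1 (expiry=64+6=70). clock=64
Op 23: tick 8 -> clock=72. purged={d.com}
Op 24: tick 2 -> clock=74.
Op 25: insert a.com -> 10.0.0.3 (expiry=74+6=80). clock=74
Op 26: insert d.com -> 10.0.0.7 (expiry=74+7=81). clock=74
Op 27: insert b.com -> 10.0.0.4 (expiry=74+7=81). clock=74
Op 28: insert d.com -> 10.0.0.4 (expiry=74+5=79). clock=74
Final cache (unexpired): {a.com,b.com,d.com} -> size=3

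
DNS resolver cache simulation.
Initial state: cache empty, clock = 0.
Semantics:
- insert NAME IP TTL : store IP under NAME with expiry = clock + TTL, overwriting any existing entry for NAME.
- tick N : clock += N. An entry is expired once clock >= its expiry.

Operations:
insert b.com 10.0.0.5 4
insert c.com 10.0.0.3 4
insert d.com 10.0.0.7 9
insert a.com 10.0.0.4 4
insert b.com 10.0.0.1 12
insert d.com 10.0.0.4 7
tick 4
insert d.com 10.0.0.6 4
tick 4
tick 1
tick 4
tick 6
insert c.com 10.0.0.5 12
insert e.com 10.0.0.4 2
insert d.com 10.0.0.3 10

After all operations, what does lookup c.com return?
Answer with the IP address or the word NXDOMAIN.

Op 1: insert b.com -> 10.0.0.5 (expiry=0+4=4). clock=0
Op 2: insert c.com -> 10.0.0.3 (expiry=0+4=4). clock=0
Op 3: insert d.com -> 10.0.0.7 (expiry=0+9=9). clock=0
Op 4: insert a.com -> 10.0.0.4 (expiry=0+4=4). clock=0
Op 5: insert b.com -> 10.0.0.1 (expiry=0+12=12). clock=0
Op 6: insert d.com -> 10.0.0.4 (expiry=0+7=7). clock=0
Op 7: tick 4 -> clock=4. purged={a.com,c.com}
Op 8: insert d.com -> 10.0.0.6 (expiry=4+4=8). clock=4
Op 9: tick 4 -> clock=8. purged={d.com}
Op 10: tick 1 -> clock=9.
Op 11: tick 4 -> clock=13. purged={b.com}
Op 12: tick 6 -> clock=19.
Op 13: insert c.com -> 10.0.0.5 (expiry=19+12=31). clock=19
Op 14: insert e.com -> 10.0.0.4 (expiry=19+2=21). clock=19
Op 15: insert d.com -> 10.0.0.3 (expiry=19+10=29). clock=19
lookup c.com: present, ip=10.0.0.5 expiry=31 > clock=19

Answer: 10.0.0.5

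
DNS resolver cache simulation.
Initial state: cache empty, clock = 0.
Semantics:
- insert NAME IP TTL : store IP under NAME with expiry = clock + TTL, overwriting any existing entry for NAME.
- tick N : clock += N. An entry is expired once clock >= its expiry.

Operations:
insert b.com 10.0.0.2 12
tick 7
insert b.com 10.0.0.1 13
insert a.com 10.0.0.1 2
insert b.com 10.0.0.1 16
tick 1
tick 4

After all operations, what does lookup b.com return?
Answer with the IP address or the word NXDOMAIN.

Op 1: insert b.com -> 10.0.0.2 (expiry=0+12=12). clock=0
Op 2: tick 7 -> clock=7.
Op 3: insert b.com -> 10.0.0.1 (expiry=7+13=20). clock=7
Op 4: insert a.com -> 10.0.0.1 (expiry=7+2=9). clock=7
Op 5: insert b.com -> 10.0.0.1 (expiry=7+16=23). clock=7
Op 6: tick 1 -> clock=8.
Op 7: tick 4 -> clock=12. purged={a.com}
lookup b.com: present, ip=10.0.0.1 expiry=23 > clock=12

Answer: 10.0.0.1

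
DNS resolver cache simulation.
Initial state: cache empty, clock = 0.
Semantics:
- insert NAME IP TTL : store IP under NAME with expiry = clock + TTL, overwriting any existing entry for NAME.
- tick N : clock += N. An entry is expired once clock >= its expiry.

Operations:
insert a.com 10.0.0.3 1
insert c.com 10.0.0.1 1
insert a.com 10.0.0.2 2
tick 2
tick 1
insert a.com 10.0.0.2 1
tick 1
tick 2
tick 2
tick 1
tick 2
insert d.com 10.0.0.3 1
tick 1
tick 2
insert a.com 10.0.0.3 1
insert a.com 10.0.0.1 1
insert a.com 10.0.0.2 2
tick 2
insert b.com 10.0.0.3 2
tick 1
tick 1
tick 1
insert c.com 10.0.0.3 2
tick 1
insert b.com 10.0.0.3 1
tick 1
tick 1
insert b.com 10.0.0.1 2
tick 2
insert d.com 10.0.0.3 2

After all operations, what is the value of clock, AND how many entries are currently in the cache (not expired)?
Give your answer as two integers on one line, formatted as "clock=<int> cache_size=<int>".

Answer: clock=24 cache_size=1

Derivation:
Op 1: insert a.com -> 10.0.0.3 (expiry=0+1=1). clock=0
Op 2: insert c.com -> 10.0.0.1 (expiry=0+1=1). clock=0
Op 3: insert a.com -> 10.0.0.2 (expiry=0+2=2). clock=0
Op 4: tick 2 -> clock=2. purged={a.com,c.com}
Op 5: tick 1 -> clock=3.
Op 6: insert a.com -> 10.0.0.2 (expiry=3+1=4). clock=3
Op 7: tick 1 -> clock=4. purged={a.com}
Op 8: tick 2 -> clock=6.
Op 9: tick 2 -> clock=8.
Op 10: tick 1 -> clock=9.
Op 11: tick 2 -> clock=11.
Op 12: insert d.com -> 10.0.0.3 (expiry=11+1=12). clock=11
Op 13: tick 1 -> clock=12. purged={d.com}
Op 14: tick 2 -> clock=14.
Op 15: insert a.com -> 10.0.0.3 (expiry=14+1=15). clock=14
Op 16: insert a.com -> 10.0.0.1 (expiry=14+1=15). clock=14
Op 17: insert a.com -> 10.0.0.2 (expiry=14+2=16). clock=14
Op 18: tick 2 -> clock=16. purged={a.com}
Op 19: insert b.com -> 10.0.0.3 (expiry=16+2=18). clock=16
Op 20: tick 1 -> clock=17.
Op 21: tick 1 -> clock=18. purged={b.com}
Op 22: tick 1 -> clock=19.
Op 23: insert c.com -> 10.0.0.3 (expiry=19+2=21). clock=19
Op 24: tick 1 -> clock=20.
Op 25: insert b.com -> 10.0.0.3 (expiry=20+1=21). clock=20
Op 26: tick 1 -> clock=21. purged={b.com,c.com}
Op 27: tick 1 -> clock=22.
Op 28: insert b.com -> 10.0.0.1 (expiry=22+2=24). clock=22
Op 29: tick 2 -> clock=24. purged={b.com}
Op 30: insert d.com -> 10.0.0.3 (expiry=24+2=26). clock=24
Final clock = 24
Final cache (unexpired): {d.com} -> size=1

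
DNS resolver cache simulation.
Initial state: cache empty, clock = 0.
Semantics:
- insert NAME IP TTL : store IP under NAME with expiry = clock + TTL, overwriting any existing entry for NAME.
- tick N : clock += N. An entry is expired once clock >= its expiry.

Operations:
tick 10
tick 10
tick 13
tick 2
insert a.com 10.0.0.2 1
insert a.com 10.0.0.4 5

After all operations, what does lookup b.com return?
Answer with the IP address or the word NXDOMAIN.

Op 1: tick 10 -> clock=10.
Op 2: tick 10 -> clock=20.
Op 3: tick 13 -> clock=33.
Op 4: tick 2 -> clock=35.
Op 5: insert a.com -> 10.0.0.2 (expiry=35+1=36). clock=35
Op 6: insert a.com -> 10.0.0.4 (expiry=35+5=40). clock=35
lookup b.com: not in cache (expired or never inserted)

Answer: NXDOMAIN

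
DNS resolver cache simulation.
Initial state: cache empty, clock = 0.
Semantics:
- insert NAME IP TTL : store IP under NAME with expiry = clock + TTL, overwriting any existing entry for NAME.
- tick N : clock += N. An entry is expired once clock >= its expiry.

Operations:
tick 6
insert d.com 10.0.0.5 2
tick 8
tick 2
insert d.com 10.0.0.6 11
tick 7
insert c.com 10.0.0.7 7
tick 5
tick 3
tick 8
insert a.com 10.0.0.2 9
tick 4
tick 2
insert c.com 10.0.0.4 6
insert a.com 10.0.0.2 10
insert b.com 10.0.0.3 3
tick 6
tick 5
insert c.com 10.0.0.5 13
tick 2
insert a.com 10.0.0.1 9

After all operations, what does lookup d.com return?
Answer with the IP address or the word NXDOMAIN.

Answer: NXDOMAIN

Derivation:
Op 1: tick 6 -> clock=6.
Op 2: insert d.com -> 10.0.0.5 (expiry=6+2=8). clock=6
Op 3: tick 8 -> clock=14. purged={d.com}
Op 4: tick 2 -> clock=16.
Op 5: insert d.com -> 10.0.0.6 (expiry=16+11=27). clock=16
Op 6: tick 7 -> clock=23.
Op 7: insert c.com -> 10.0.0.7 (expiry=23+7=30). clock=23
Op 8: tick 5 -> clock=28. purged={d.com}
Op 9: tick 3 -> clock=31. purged={c.com}
Op 10: tick 8 -> clock=39.
Op 11: insert a.com -> 10.0.0.2 (expiry=39+9=48). clock=39
Op 12: tick 4 -> clock=43.
Op 13: tick 2 -> clock=45.
Op 14: insert c.com -> 10.0.0.4 (expiry=45+6=51). clock=45
Op 15: insert a.com -> 10.0.0.2 (expiry=45+10=55). clock=45
Op 16: insert b.com -> 10.0.0.3 (expiry=45+3=48). clock=45
Op 17: tick 6 -> clock=51. purged={b.com,c.com}
Op 18: tick 5 -> clock=56. purged={a.com}
Op 19: insert c.com -> 10.0.0.5 (expiry=56+13=69). clock=56
Op 20: tick 2 -> clock=58.
Op 21: insert a.com -> 10.0.0.1 (expiry=58+9=67). clock=58
lookup d.com: not in cache (expired or never inserted)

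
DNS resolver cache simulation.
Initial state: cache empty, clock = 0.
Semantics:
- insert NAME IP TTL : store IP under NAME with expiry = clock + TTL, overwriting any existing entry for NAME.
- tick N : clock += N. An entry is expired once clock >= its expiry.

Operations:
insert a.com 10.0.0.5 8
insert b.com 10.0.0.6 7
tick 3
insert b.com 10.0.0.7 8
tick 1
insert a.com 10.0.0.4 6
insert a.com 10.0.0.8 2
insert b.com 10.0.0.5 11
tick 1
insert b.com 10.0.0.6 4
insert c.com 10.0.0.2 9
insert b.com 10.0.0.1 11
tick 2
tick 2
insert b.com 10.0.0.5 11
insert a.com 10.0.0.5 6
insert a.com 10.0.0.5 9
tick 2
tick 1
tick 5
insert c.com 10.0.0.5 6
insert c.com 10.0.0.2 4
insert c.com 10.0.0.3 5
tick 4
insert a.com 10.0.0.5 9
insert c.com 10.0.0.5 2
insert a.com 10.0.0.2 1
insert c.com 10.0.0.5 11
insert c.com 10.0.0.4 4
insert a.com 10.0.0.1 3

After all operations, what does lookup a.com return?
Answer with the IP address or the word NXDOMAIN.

Answer: 10.0.0.1

Derivation:
Op 1: insert a.com -> 10.0.0.5 (expiry=0+8=8). clock=0
Op 2: insert b.com -> 10.0.0.6 (expiry=0+7=7). clock=0
Op 3: tick 3 -> clock=3.
Op 4: insert b.com -> 10.0.0.7 (expiry=3+8=11). clock=3
Op 5: tick 1 -> clock=4.
Op 6: insert a.com -> 10.0.0.4 (expiry=4+6=10). clock=4
Op 7: insert a.com -> 10.0.0.8 (expiry=4+2=6). clock=4
Op 8: insert b.com -> 10.0.0.5 (expiry=4+11=15). clock=4
Op 9: tick 1 -> clock=5.
Op 10: insert b.com -> 10.0.0.6 (expiry=5+4=9). clock=5
Op 11: insert c.com -> 10.0.0.2 (expiry=5+9=14). clock=5
Op 12: insert b.com -> 10.0.0.1 (expiry=5+11=16). clock=5
Op 13: tick 2 -> clock=7. purged={a.com}
Op 14: tick 2 -> clock=9.
Op 15: insert b.com -> 10.0.0.5 (expiry=9+11=20). clock=9
Op 16: insert a.com -> 10.0.0.5 (expiry=9+6=15). clock=9
Op 17: insert a.com -> 10.0.0.5 (expiry=9+9=18). clock=9
Op 18: tick 2 -> clock=11.
Op 19: tick 1 -> clock=12.
Op 20: tick 5 -> clock=17. purged={c.com}
Op 21: insert c.com -> 10.0.0.5 (expiry=17+6=23). clock=17
Op 22: insert c.com -> 10.0.0.2 (expiry=17+4=21). clock=17
Op 23: insert c.com -> 10.0.0.3 (expiry=17+5=22). clock=17
Op 24: tick 4 -> clock=21. purged={a.com,b.com}
Op 25: insert a.com -> 10.0.0.5 (expiry=21+9=30). clock=21
Op 26: insert c.com -> 10.0.0.5 (expiry=21+2=23). clock=21
Op 27: insert a.com -> 10.0.0.2 (expiry=21+1=22). clock=21
Op 28: insert c.com -> 10.0.0.5 (expiry=21+11=32). clock=21
Op 29: insert c.com -> 10.0.0.4 (expiry=21+4=25). clock=21
Op 30: insert a.com -> 10.0.0.1 (expiry=21+3=24). clock=21
lookup a.com: present, ip=10.0.0.1 expiry=24 > clock=21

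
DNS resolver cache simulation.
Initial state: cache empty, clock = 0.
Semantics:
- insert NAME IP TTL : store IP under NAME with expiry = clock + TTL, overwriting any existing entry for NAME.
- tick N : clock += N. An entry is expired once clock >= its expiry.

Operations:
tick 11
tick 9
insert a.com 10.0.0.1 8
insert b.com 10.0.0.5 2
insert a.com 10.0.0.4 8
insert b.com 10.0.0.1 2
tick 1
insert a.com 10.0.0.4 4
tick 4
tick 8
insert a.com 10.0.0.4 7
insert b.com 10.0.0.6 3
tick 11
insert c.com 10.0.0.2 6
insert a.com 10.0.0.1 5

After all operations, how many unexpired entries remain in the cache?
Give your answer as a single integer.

Answer: 2

Derivation:
Op 1: tick 11 -> clock=11.
Op 2: tick 9 -> clock=20.
Op 3: insert a.com -> 10.0.0.1 (expiry=20+8=28). clock=20
Op 4: insert b.com -> 10.0.0.5 (expiry=20+2=22). clock=20
Op 5: insert a.com -> 10.0.0.4 (expiry=20+8=28). clock=20
Op 6: insert b.com -> 10.0.0.1 (expiry=20+2=22). clock=20
Op 7: tick 1 -> clock=21.
Op 8: insert a.com -> 10.0.0.4 (expiry=21+4=25). clock=21
Op 9: tick 4 -> clock=25. purged={a.com,b.com}
Op 10: tick 8 -> clock=33.
Op 11: insert a.com -> 10.0.0.4 (expiry=33+7=40). clock=33
Op 12: insert b.com -> 10.0.0.6 (expiry=33+3=36). clock=33
Op 13: tick 11 -> clock=44. purged={a.com,b.com}
Op 14: insert c.com -> 10.0.0.2 (expiry=44+6=50). clock=44
Op 15: insert a.com -> 10.0.0.1 (expiry=44+5=49). clock=44
Final cache (unexpired): {a.com,c.com} -> size=2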